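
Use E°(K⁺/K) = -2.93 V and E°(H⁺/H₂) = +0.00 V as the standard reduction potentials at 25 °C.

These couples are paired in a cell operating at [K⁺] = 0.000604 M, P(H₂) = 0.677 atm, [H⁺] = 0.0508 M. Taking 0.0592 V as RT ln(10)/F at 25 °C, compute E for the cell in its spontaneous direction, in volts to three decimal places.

+3.049 V

H⁺/H₂ is the cathode (higher E°), K⁺/K the anode: E°cell = +0.00 − (-2.93) = +2.93 V, n = 2.
Overall: 2 H⁺(aq) + 2 K(s) → H₂(g) + 2 K⁺(aq)
Q = P(H₂)·[K⁺]^2 / ([H⁺]^2); log Q = -4.019.
E = E° − (0.0592/n) log Q = +2.93 − (0.0592/2)(-4.019) = +3.049 V.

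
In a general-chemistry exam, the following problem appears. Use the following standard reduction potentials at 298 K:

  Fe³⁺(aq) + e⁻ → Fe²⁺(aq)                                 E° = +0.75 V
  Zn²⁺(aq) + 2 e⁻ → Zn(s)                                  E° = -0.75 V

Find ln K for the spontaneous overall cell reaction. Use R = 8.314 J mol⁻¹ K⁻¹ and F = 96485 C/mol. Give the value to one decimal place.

116.8

Cathode: Fe³⁺/Fe²⁺; anode: Zn²⁺/Zn. E°cell = (+0.75) − (-0.75) = +1.50 V, with n = 2.
ΔG° = −nFE° = −RT ln K, so ln K = nFE°/(RT) = (2)(96485)(+1.50) / ((8.314)(298)) = 116.830.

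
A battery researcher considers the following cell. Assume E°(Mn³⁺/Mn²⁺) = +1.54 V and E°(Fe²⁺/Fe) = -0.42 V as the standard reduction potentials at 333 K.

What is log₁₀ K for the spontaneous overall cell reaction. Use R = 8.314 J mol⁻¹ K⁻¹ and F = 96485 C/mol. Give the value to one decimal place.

Cathode: Mn³⁺/Mn²⁺; anode: Fe²⁺/Fe. E°cell = (+1.54) − (-0.42) = +1.96 V, with n = 2.
ΔG° = −nFE° = −RT ln K, so ln K = nFE°/(RT) = (2)(96485)(+1.96) / ((8.314)(333)) = 136.613.
log₁₀ K = 136.613 / ln 10 = 59.3.

59.3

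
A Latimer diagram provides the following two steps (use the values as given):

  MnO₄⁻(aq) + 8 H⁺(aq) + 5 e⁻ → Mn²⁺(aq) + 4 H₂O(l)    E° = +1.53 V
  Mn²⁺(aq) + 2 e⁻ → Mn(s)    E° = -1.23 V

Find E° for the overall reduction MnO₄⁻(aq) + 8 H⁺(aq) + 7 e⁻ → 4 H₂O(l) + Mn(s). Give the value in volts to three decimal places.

+0.741 V

Standard free energies of sequential steps add: ΔG°₃ = ΔG°₁ + ΔG°₂, so n₃E°₃ = n₁E°₁ + n₂E°₂.
E°₃ = (5×+1.53 + 2×-1.23) / 7 = (+5.190) / 7 = +0.741 V.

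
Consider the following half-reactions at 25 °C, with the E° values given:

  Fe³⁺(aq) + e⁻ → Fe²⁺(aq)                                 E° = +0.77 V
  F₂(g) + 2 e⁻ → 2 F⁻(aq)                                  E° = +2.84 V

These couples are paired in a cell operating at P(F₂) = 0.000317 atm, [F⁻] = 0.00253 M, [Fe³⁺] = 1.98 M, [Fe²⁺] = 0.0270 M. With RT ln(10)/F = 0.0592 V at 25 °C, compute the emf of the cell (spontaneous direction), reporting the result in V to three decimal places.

+2.010 V

F₂/F⁻ is the cathode (higher E°), Fe³⁺/Fe²⁺ the anode: E°cell = +2.84 − (+0.77) = +2.07 V, n = 2.
Overall: F₂(g) + 2 Fe²⁺(aq) → 2 F⁻(aq) + 2 Fe³⁺(aq)
Q = [F⁻]^2·[Fe³⁺]^2 / (P(F₂)·[Fe²⁺]^2); log Q = 2.036.
E = E° − (0.0592/n) log Q = +2.07 − (0.0592/2)(2.036) = +2.010 V.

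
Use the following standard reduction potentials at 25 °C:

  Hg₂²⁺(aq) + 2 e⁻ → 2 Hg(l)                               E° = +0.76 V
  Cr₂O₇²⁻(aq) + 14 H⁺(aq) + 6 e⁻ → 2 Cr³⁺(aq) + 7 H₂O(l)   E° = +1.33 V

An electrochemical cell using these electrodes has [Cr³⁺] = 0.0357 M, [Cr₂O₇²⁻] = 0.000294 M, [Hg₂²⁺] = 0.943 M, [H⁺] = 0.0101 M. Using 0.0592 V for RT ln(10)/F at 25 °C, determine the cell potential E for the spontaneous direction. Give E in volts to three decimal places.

Cr₂O₇²⁻/Cr³⁺ is the cathode (higher E°), Hg₂²⁺/Hg the anode: E°cell = +1.33 − (+0.76) = +0.57 V, n = 6.
Overall: Cr₂O₇²⁻(aq) + 14 H⁺(aq) + 6 Hg(l) → 2 Cr³⁺(aq) + 7 H₂O(l) + 3 Hg₂²⁺(aq)
Q = [Cr³⁺]^2·[Hg₂²⁺]^3 / ([Cr₂O₇²⁻]·[H⁺]^14); log Q = 28.500.
E = E° − (0.0592/n) log Q = +0.57 − (0.0592/6)(28.500) = +0.289 V.

+0.289 V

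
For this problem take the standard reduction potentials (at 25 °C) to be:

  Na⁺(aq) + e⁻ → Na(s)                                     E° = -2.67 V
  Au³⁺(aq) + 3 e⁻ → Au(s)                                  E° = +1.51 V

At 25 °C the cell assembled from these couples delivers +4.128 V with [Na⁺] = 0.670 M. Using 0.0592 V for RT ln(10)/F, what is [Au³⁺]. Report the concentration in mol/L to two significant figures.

Au³⁺/Au is the cathode, Na⁺/Na the anode: E°cell = +4.18 V, n = 3.
Overall reaction: Au³⁺(aq) + 3 Na(s) → Au(s) + 3 Na⁺(aq); Q = [Na⁺]^3/[Au³⁺]^1.
From E = E° − (0.0592/n) log Q: log Q = (E° − E)·n/0.0592 = (+4.18 − (+4.128))·3/0.0592 = 2.6351.
So 1·log[Au³⁺] = 3·log(0.67) − log Q = -0.5218 − (2.6351) = -3.1569; [Au³⁺] = 10^(-3.1569) ≈ 0.00070 M.

0.00070 M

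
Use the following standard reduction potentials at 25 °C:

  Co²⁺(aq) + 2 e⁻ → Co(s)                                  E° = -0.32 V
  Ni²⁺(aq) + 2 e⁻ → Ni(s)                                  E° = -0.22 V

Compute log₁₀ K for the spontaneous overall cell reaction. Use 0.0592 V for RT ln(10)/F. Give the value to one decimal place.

Cathode: Ni²⁺/Ni; anode: Co²⁺/Co. E°cell = +0.10 V, n = 2.
log K = nE°cell / 0.0592 = (2)(+0.10) / 0.0592 = 3.4.

3.4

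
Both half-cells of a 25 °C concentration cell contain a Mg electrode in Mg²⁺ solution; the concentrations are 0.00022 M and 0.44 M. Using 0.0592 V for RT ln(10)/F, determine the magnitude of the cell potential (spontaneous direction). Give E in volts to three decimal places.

For a concentration cell E°cell = 0. The 0.44 M side is the cathode (reduction is favoured where [Mg²⁺] is higher).
With n = 2, E = −(0.0592/2) log([Mg²⁺]ₐₙ/[Mg²⁺]꜀ₐₜ) = −(0.0592/2) log(0.00022/0.44) = −(0.0592/2)(-3.301) = +0.098 V.

+0.098 V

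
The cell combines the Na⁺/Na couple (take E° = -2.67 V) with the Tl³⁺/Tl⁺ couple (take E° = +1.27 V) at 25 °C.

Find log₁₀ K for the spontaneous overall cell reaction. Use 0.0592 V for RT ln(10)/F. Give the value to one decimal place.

133.1

Cathode: Tl³⁺/Tl⁺; anode: Na⁺/Na. E°cell = +3.94 V, n = 2.
log K = nE°cell / 0.0592 = (2)(+3.94) / 0.0592 = 133.1.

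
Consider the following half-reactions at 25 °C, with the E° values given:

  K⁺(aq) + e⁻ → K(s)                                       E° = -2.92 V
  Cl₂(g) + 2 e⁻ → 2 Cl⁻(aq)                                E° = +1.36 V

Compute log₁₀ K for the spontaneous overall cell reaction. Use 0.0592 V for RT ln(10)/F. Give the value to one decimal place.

Cathode: Cl₂/Cl⁻; anode: K⁺/K. E°cell = +4.28 V, n = 2.
log K = nE°cell / 0.0592 = (2)(+4.28) / 0.0592 = 144.6.

144.6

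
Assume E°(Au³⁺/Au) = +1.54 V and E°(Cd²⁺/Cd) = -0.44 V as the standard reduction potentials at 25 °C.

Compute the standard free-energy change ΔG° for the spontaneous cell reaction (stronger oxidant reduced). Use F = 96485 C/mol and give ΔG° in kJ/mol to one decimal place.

-1146.2 kJ/mol

Au³⁺/Au (E° = +1.54 V) is the cathode; Cd²⁺/Cd (E° = -0.44 V) is the anode, so E°cell = +1.98 V.
Balancing electrons gives n = 6 (lcm of 3 and 2).
ΔG° = −nFE° = −(6)(96485)(+1.98) = -1,146,242 J = -1146.2 kJ/mol.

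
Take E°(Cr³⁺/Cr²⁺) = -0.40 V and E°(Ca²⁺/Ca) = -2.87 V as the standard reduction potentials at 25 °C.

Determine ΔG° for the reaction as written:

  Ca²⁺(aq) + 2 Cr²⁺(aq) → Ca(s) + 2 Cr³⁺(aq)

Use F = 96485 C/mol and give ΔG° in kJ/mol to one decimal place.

+476.6 kJ/mol

As written, Ca²⁺/Ca is reduced (cathode) and Cr³⁺/Cr²⁺ is oxidised (anode), so E°cell = (-2.87) − (-0.40) = -2.47 V.
Balancing electrons gives n = 2.
ΔG° = −nFE° = −(2)(96485)(-2.47) = 476,636 J = +476.6 kJ/mol.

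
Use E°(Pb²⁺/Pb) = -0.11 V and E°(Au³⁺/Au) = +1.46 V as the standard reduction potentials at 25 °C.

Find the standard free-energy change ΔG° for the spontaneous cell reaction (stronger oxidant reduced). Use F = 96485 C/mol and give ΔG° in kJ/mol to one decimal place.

-908.9 kJ/mol

Au³⁺/Au (E° = +1.46 V) is the cathode; Pb²⁺/Pb (E° = -0.11 V) is the anode, so E°cell = +1.57 V.
Balancing electrons gives n = 6 (lcm of 3 and 2).
ΔG° = −nFE° = −(6)(96485)(+1.57) = -908,889 J = -908.9 kJ/mol.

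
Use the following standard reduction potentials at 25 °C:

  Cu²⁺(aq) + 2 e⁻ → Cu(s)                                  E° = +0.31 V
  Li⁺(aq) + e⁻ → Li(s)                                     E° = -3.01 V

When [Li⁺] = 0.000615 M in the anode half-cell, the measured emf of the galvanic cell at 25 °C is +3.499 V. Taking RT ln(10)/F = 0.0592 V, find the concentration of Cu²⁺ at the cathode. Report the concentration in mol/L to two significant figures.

Cu²⁺/Cu is the cathode, Li⁺/Li the anode: E°cell = +3.32 V, n = 2.
Overall reaction: Cu²⁺(aq) + 2 Li(s) → Cu(s) + 2 Li⁺(aq); Q = [Li⁺]^2/[Cu²⁺]^1.
From E = E° − (0.0592/n) log Q: log Q = (E° − E)·n/0.0592 = (+3.32 − (+3.499))·2/0.0592 = -6.0473.
So 1·log[Cu²⁺] = 2·log(0.000615) − log Q = -6.4222 − (-6.0473) = -0.3749; [Cu²⁺] = 10^(-0.3749) ≈ 0.42 M.

0.42 M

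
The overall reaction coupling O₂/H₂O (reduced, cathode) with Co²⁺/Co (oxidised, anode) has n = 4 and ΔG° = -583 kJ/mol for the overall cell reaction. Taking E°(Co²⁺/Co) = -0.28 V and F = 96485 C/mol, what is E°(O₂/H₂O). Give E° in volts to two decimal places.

+1.23 V

E°cell = −ΔG°/(nF) = −(-583×10³)/((4)(96485)) = +1.511 V.
Since O₂/H₂O is the cathode and Co²⁺/Co the anode, E°cell = E°(O₂/H₂O) − E°(Co²⁺/Co).
So E°(O₂/H₂O) = E°cell + E°(Co²⁺/Co) = +1.511 + (-0.28) = +1.23 V.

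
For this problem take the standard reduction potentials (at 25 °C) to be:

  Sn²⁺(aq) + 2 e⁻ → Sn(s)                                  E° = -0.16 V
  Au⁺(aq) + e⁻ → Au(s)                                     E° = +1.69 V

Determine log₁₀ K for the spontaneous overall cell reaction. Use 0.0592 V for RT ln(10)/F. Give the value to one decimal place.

62.5

Cathode: Au⁺/Au; anode: Sn²⁺/Sn. E°cell = +1.85 V, n = 2.
log K = nE°cell / 0.0592 = (2)(+1.85) / 0.0592 = 62.5.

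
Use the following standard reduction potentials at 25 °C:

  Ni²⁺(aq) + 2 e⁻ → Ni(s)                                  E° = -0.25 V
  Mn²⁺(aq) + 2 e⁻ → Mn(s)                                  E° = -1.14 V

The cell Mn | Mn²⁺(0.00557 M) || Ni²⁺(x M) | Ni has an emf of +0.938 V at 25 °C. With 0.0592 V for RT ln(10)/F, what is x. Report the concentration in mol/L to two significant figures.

0.23 M

Ni²⁺/Ni is the cathode, Mn²⁺/Mn the anode: E°cell = +0.89 V, n = 2.
Overall reaction: Ni²⁺(aq) + Mn(s) → Ni(s) + Mn²⁺(aq); Q = [Mn²⁺]^1/[Ni²⁺]^1.
From E = E° − (0.0592/n) log Q: log Q = (E° − E)·n/0.0592 = (+0.89 − (+0.938))·2/0.0592 = -1.6216.
So 1·log[Ni²⁺] = 1·log(0.00557) − log Q = -2.2541 − (-1.6216) = -0.6325; [Ni²⁺] = 10^(-0.6325) ≈ 0.23 M.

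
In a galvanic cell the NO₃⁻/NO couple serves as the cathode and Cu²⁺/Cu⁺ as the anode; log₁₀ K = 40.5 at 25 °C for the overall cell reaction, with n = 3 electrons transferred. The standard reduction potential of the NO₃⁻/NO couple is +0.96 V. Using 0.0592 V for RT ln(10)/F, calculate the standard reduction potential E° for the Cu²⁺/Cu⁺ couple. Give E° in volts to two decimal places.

+0.16 V

E°cell = (0.0592/n)·log K = (0.0592/3)(40.5) = +0.799 V.
Since NO₃⁻/NO is the cathode and Cu²⁺/Cu⁺ the anode, E°cell = E°(NO₃⁻/NO) − E°(Cu²⁺/Cu⁺).
So E°(Cu²⁺/Cu⁺) = E°(NO₃⁻/NO) − E°cell = (+0.96) − (+0.799) = +0.16 V.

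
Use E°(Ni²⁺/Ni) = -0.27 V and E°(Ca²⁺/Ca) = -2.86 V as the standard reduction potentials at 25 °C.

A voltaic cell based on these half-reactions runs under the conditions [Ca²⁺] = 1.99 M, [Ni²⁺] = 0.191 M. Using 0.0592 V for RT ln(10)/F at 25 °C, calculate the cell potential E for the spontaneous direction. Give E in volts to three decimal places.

Ni²⁺/Ni is the cathode (higher E°), Ca²⁺/Ca the anode: E°cell = -0.27 − (-2.86) = +2.59 V, n = 2.
Overall: Ni²⁺(aq) + Ca(s) → Ni(s) + Ca²⁺(aq)
Q = [Ca²⁺] / ([Ni²⁺]); log Q = 1.018.
E = E° − (0.0592/n) log Q = +2.59 − (0.0592/2)(1.018) = +2.560 V.

+2.560 V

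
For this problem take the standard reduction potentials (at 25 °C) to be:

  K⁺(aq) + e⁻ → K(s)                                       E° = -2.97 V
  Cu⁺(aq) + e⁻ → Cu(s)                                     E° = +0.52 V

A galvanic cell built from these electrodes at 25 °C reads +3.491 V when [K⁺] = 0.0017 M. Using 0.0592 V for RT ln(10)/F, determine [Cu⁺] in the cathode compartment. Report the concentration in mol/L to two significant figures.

0.0018 M

Cu⁺/Cu is the cathode, K⁺/K the anode: E°cell = +3.49 V, n = 1.
Overall reaction: Cu⁺(aq) + K(s) → Cu(s) + K⁺(aq); Q = [K⁺]^1/[Cu⁺]^1.
From E = E° − (0.0592/n) log Q: log Q = (E° − E)·n/0.0592 = (+3.49 − (+3.491))·1/0.0592 = -0.0169.
So 1·log[Cu⁺] = 1·log(0.0017) − log Q = -2.7696 − (-0.0169) = -2.7527; [Cu⁺] = 10^(-2.7527) ≈ 0.0018 M.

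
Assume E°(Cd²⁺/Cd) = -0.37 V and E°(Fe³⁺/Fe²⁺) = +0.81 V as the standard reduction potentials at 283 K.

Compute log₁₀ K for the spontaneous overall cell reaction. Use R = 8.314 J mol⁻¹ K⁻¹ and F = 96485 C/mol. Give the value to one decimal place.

42.0

Cathode: Fe³⁺/Fe²⁺; anode: Cd²⁺/Cd. E°cell = (+0.81) − (-0.37) = +1.18 V, with n = 2.
ΔG° = −nFE° = −RT ln K, so ln K = nFE°/(RT) = (2)(96485)(+1.18) / ((8.314)(283)) = 96.778.
log₁₀ K = 96.778 / ln 10 = 42.0.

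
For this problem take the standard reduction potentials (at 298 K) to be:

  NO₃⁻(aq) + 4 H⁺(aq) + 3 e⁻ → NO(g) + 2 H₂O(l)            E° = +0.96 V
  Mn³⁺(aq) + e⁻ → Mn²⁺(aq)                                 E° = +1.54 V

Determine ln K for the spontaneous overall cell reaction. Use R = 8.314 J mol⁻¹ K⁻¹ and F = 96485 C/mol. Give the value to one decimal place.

67.8

Cathode: Mn³⁺/Mn²⁺; anode: NO₃⁻/NO. E°cell = (+1.54) − (+0.96) = +0.58 V, with n = 3.
ΔG° = −nFE° = −RT ln K, so ln K = nFE°/(RT) = (3)(96485)(+0.58) / ((8.314)(298)) = 67.761.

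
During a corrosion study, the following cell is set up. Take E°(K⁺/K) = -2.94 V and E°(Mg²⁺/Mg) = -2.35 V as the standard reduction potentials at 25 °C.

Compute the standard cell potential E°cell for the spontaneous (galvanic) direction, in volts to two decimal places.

+0.59 V

The Mg²⁺/Mg couple has the higher reduction potential, so it is the cathode; K⁺/K is oxidised at the anode.
E°cell = E°(cathode) − E°(anode) = (-2.35) − (-2.94) = +0.59 V.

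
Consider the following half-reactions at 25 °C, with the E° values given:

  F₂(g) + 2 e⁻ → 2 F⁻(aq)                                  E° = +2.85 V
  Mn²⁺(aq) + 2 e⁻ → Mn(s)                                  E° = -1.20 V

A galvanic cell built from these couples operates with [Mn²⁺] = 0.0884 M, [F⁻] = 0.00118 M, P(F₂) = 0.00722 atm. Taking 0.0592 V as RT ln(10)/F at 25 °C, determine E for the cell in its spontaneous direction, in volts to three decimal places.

F₂/F⁻ is the cathode (higher E°), Mn²⁺/Mn the anode: E°cell = +2.85 − (-1.20) = +4.05 V, n = 2.
Overall: F₂(g) + Mn(s) → 2 F⁻(aq) + Mn²⁺(aq)
Q = [F⁻]^2·[Mn²⁺] / (P(F₂)); log Q = -4.768.
E = E° − (0.0592/n) log Q = +4.05 − (0.0592/2)(-4.768) = +4.191 V.

+4.191 V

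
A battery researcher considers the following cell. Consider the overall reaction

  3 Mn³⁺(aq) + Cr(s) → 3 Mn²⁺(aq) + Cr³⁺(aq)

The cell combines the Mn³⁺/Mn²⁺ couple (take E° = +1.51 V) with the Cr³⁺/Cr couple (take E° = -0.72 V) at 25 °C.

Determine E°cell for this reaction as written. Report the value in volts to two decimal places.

The Mn³⁺/Mn²⁺ couple has the higher reduction potential, so it is the cathode; Cr³⁺/Cr is oxidised at the anode.
E°cell = E°(cathode) − E°(anode) = (+1.51) − (-0.72) = +2.23 V.

+2.23 V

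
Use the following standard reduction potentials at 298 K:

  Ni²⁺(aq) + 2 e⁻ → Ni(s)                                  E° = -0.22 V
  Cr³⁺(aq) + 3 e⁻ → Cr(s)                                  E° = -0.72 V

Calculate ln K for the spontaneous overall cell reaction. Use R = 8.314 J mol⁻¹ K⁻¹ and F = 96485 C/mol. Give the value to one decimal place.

116.8

Cathode: Ni²⁺/Ni; anode: Cr³⁺/Cr. E°cell = (-0.22) − (-0.72) = +0.50 V, with n = 6.
ΔG° = −nFE° = −RT ln K, so ln K = nFE°/(RT) = (6)(96485)(+0.50) / ((8.314)(298)) = 116.830.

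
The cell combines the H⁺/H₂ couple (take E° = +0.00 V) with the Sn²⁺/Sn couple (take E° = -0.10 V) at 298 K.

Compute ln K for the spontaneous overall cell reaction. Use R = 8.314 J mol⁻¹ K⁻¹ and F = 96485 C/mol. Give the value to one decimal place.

Cathode: H⁺/H₂; anode: Sn²⁺/Sn. E°cell = (+0.00) − (-0.10) = +0.10 V, with n = 2.
ΔG° = −nFE° = −RT ln K, so ln K = nFE°/(RT) = (2)(96485)(+0.10) / ((8.314)(298)) = 7.789.

7.8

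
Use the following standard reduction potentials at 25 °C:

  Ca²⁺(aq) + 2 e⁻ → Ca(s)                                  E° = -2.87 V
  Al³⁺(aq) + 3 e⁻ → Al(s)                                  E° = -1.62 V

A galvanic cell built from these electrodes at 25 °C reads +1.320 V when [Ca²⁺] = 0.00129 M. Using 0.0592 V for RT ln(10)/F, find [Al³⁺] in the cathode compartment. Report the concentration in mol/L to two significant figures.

Al³⁺/Al is the cathode, Ca²⁺/Ca the anode: E°cell = +1.25 V, n = 6.
Overall reaction: 2 Al³⁺(aq) + 3 Ca(s) → 2 Al(s) + 3 Ca²⁺(aq); Q = [Ca²⁺]^3/[Al³⁺]^2.
From E = E° − (0.0592/n) log Q: log Q = (E° − E)·n/0.0592 = (+1.25 − (+1.320))·6/0.0592 = -7.0946.
So 2·log[Al³⁺] = 3·log(0.00129) − log Q = -8.6682 − (-7.0946) = -1.5736; log[Al³⁺] = -1.5736 / 2 = -0.7868; [Al³⁺] = 10^(-0.7868) ≈ 0.16 M.

0.16 M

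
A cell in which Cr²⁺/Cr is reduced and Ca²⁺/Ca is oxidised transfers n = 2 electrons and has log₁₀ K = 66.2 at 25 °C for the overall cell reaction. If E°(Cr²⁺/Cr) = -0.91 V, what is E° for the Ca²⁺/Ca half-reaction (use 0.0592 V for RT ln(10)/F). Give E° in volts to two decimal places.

E°cell = (0.0592/n)·log K = (0.0592/2)(66.2) = +1.960 V.
Since Cr²⁺/Cr is the cathode and Ca²⁺/Ca the anode, E°cell = E°(Cr²⁺/Cr) − E°(Ca²⁺/Ca).
So E°(Ca²⁺/Ca) = E°(Cr²⁺/Cr) − E°cell = (-0.91) − (+1.960) = -2.87 V.

-2.87 V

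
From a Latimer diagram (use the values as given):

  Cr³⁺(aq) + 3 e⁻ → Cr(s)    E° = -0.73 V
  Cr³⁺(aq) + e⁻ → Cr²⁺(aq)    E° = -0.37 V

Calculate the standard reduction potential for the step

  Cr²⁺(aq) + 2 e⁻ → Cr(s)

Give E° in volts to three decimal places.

Sequential free energies add, so n₃E°₃ = n₁E°₁ + n₂E°₂.
With n₃ = 3, and the known step contributing 1×(-0.37) V, the unknown satisfies 2·E° = 3×(-0.73) − 1×(-0.37) = -1.820.
E° = -1.820 / 2 = -0.910 V.

-0.910 V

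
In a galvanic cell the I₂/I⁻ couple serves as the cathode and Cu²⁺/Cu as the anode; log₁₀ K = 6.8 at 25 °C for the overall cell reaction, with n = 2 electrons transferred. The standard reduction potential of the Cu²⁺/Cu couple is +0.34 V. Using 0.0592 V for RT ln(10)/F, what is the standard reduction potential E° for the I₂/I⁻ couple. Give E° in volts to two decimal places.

+0.54 V

E°cell = (0.0592/n)·log K = (0.0592/2)(6.8) = +0.201 V.
Since I₂/I⁻ is the cathode and Cu²⁺/Cu the anode, E°cell = E°(I₂/I⁻) − E°(Cu²⁺/Cu).
So E°(I₂/I⁻) = E°cell + E°(Cu²⁺/Cu) = +0.201 + (+0.34) = +0.54 V.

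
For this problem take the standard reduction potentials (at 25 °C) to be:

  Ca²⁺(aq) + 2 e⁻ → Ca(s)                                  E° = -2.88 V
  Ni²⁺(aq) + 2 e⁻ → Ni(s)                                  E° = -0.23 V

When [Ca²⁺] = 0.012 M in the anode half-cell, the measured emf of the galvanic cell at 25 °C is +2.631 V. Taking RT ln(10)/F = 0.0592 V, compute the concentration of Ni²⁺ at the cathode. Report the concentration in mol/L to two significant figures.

0.0027 M

Ni²⁺/Ni is the cathode, Ca²⁺/Ca the anode: E°cell = +2.65 V, n = 2.
Overall reaction: Ni²⁺(aq) + Ca(s) → Ni(s) + Ca²⁺(aq); Q = [Ca²⁺]^1/[Ni²⁺]^1.
From E = E° − (0.0592/n) log Q: log Q = (E° − E)·n/0.0592 = (+2.65 − (+2.631))·2/0.0592 = 0.6419.
So 1·log[Ni²⁺] = 1·log(0.012) − log Q = -1.9208 − (0.6419) = -2.5627; [Ni²⁺] = 10^(-2.5627) ≈ 0.0027 M.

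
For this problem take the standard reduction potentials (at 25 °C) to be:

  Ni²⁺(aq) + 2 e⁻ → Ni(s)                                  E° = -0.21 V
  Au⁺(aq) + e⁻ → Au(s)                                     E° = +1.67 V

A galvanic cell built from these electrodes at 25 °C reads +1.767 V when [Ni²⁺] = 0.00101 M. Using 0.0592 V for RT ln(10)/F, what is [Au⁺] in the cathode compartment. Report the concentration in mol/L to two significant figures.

Au⁺/Au is the cathode, Ni²⁺/Ni the anode: E°cell = +1.88 V, n = 2.
Overall reaction: 2 Au⁺(aq) + Ni(s) → 2 Au(s) + Ni²⁺(aq); Q = [Ni²⁺]^1/[Au⁺]^2.
From E = E° − (0.0592/n) log Q: log Q = (E° − E)·n/0.0592 = (+1.88 − (+1.767))·2/0.0592 = 3.8176.
So 2·log[Au⁺] = 1·log(0.00101) − log Q = -2.9957 − (3.8176) = -6.8133; log[Au⁺] = -6.8133 / 2 = -3.4066; [Au⁺] = 10^(-3.4066) ≈ 0.00039 M.

0.00039 M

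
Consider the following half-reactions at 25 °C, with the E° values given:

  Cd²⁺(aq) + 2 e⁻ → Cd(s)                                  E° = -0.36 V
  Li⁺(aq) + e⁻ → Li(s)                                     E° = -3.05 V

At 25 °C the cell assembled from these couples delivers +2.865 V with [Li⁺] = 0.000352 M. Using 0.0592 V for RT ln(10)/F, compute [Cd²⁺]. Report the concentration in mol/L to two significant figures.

0.10 M

Cd²⁺/Cd is the cathode, Li⁺/Li the anode: E°cell = +2.69 V, n = 2.
Overall reaction: Cd²⁺(aq) + 2 Li(s) → Cd(s) + 2 Li⁺(aq); Q = [Li⁺]^2/[Cd²⁺]^1.
From E = E° − (0.0592/n) log Q: log Q = (E° − E)·n/0.0592 = (+2.69 − (+2.865))·2/0.0592 = -5.9122.
So 1·log[Cd²⁺] = 2·log(0.000352) − log Q = -6.9069 − (-5.9122) = -0.9947; [Cd²⁺] = 10^(-0.9947) ≈ 0.10 M.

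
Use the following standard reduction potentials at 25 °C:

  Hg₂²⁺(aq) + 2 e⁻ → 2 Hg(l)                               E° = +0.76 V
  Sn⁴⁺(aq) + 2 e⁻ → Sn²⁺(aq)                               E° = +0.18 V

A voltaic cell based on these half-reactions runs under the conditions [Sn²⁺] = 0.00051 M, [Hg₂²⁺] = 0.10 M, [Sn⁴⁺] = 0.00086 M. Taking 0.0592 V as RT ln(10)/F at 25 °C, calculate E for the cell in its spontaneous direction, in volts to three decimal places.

+0.544 V

Hg₂²⁺/Hg is the cathode (higher E°), Sn⁴⁺/Sn²⁺ the anode: E°cell = +0.76 − (+0.18) = +0.58 V, n = 2.
Overall: Hg₂²⁺(aq) + Sn²⁺(aq) → 2 Hg(l) + Sn⁴⁺(aq)
Q = [Sn⁴⁺] / ([Hg₂²⁺]·[Sn²⁺]); log Q = 1.227.
E = E° − (0.0592/n) log Q = +0.58 − (0.0592/2)(1.227) = +0.544 V.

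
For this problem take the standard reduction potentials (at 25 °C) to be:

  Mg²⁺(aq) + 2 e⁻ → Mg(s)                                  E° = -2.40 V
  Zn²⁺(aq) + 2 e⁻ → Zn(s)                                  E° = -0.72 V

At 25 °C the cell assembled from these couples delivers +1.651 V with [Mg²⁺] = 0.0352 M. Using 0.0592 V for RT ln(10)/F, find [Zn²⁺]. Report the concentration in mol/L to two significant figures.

0.0037 M

Zn²⁺/Zn is the cathode, Mg²⁺/Mg the anode: E°cell = +1.68 V, n = 2.
Overall reaction: Zn²⁺(aq) + Mg(s) → Zn(s) + Mg²⁺(aq); Q = [Mg²⁺]^1/[Zn²⁺]^1.
From E = E° − (0.0592/n) log Q: log Q = (E° − E)·n/0.0592 = (+1.68 − (+1.651))·2/0.0592 = 0.9797.
So 1·log[Zn²⁺] = 1·log(0.0352) − log Q = -1.4535 − (0.9797) = -2.4332; [Zn²⁺] = 10^(-2.4332) ≈ 0.0037 M.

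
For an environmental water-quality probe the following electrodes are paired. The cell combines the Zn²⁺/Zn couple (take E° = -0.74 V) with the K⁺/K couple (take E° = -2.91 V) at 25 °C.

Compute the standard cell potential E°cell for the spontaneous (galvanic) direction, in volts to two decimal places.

+2.17 V

The Zn²⁺/Zn couple has the higher reduction potential, so it is the cathode; K⁺/K is oxidised at the anode.
E°cell = E°(cathode) − E°(anode) = (-0.74) − (-2.91) = +2.17 V.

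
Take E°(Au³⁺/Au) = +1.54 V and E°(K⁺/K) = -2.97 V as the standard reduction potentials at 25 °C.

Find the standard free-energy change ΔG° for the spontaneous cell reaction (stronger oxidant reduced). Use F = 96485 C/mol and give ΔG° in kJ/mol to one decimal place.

-1305.4 kJ/mol

Au³⁺/Au (E° = +1.54 V) is the cathode; K⁺/K (E° = -2.97 V) is the anode, so E°cell = +4.51 V.
Balancing electrons gives n = 3 (lcm of 3 and 1).
ΔG° = −nFE° = −(3)(96485)(+4.51) = -1,305,442 J = -1305.4 kJ/mol.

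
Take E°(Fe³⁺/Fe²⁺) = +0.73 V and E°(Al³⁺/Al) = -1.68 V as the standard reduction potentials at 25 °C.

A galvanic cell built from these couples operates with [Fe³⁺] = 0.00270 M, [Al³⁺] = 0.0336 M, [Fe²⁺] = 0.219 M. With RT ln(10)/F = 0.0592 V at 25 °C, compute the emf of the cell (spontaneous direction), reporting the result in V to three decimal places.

+2.326 V

Fe³⁺/Fe²⁺ is the cathode (higher E°), Al³⁺/Al the anode: E°cell = +0.73 − (-1.68) = +2.41 V, n = 3.
Overall: 3 Fe³⁺(aq) + Al(s) → 3 Fe²⁺(aq) + Al³⁺(aq)
Q = [Fe²⁺]^3·[Al³⁺] / ([Fe³⁺]^3); log Q = 4.254.
E = E° − (0.0592/n) log Q = +2.41 − (0.0592/3)(4.254) = +2.326 V.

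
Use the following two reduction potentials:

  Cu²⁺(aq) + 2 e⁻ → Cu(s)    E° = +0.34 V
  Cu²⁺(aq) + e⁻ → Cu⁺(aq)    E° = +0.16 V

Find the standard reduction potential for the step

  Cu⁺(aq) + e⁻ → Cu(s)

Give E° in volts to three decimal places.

Sequential free energies add, so n₃E°₃ = n₁E°₁ + n₂E°₂.
With n₃ = 2, and the known step contributing 1×(+0.16) V, the unknown satisfies 1·E° = 2×(+0.34) − 1×(+0.16) = +0.520.
E° = +0.520 / 1 = +0.520 V.

+0.520 V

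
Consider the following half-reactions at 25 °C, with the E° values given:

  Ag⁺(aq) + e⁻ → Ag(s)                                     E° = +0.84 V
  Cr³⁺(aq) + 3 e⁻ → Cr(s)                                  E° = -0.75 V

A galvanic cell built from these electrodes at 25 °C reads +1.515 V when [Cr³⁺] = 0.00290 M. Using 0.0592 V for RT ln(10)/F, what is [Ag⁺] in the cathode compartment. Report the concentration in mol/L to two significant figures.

Ag⁺/Ag is the cathode, Cr³⁺/Cr the anode: E°cell = +1.59 V, n = 3.
Overall reaction: 3 Ag⁺(aq) + Cr(s) → 3 Ag(s) + Cr³⁺(aq); Q = [Cr³⁺]^1/[Ag⁺]^3.
From E = E° − (0.0592/n) log Q: log Q = (E° − E)·n/0.0592 = (+1.59 − (+1.515))·3/0.0592 = 3.8007.
So 3·log[Ag⁺] = 1·log(0.0029) − log Q = -2.5376 − (3.8007) = -6.3383; log[Ag⁺] = -6.3383 / 3 = -2.1128; [Ag⁺] = 10^(-2.1128) ≈ 0.0077 M.

0.0077 M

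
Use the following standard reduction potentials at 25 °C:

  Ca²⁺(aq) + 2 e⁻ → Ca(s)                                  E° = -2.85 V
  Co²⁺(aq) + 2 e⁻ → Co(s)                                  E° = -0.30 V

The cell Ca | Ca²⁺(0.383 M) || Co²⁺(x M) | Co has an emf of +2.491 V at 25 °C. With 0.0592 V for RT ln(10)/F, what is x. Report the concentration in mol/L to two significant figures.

0.0039 M

Co²⁺/Co is the cathode, Ca²⁺/Ca the anode: E°cell = +2.55 V, n = 2.
Overall reaction: Co²⁺(aq) + Ca(s) → Co(s) + Ca²⁺(aq); Q = [Ca²⁺]^1/[Co²⁺]^1.
From E = E° − (0.0592/n) log Q: log Q = (E° − E)·n/0.0592 = (+2.55 − (+2.491))·2/0.0592 = 1.9932.
So 1·log[Co²⁺] = 1·log(0.383) − log Q = -0.4168 − (1.9932) = -2.4100; [Co²⁺] = 10^(-2.4100) ≈ 0.0039 M.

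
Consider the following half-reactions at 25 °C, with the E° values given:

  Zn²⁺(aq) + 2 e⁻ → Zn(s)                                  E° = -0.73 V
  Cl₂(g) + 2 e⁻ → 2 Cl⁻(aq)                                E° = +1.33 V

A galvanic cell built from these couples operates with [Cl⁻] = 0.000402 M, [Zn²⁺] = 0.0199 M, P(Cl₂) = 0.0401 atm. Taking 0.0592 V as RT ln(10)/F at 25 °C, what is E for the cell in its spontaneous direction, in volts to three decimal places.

Cl₂/Cl⁻ is the cathode (higher E°), Zn²⁺/Zn the anode: E°cell = +1.33 − (-0.73) = +2.06 V, n = 2.
Overall: Cl₂(g) + Zn(s) → 2 Cl⁻(aq) + Zn²⁺(aq)
Q = [Cl⁻]^2·[Zn²⁺] / (P(Cl₂)); log Q = -7.096.
E = E° − (0.0592/n) log Q = +2.06 − (0.0592/2)(-7.096) = +2.270 V.

+2.270 V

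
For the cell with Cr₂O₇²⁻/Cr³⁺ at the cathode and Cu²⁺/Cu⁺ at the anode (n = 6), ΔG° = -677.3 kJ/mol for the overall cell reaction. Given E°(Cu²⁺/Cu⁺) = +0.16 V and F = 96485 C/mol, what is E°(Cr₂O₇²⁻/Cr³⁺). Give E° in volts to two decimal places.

E°cell = −ΔG°/(nF) = −(-677.3×10³)/((6)(96485)) = +1.170 V.
Since Cr₂O₇²⁻/Cr³⁺ is the cathode and Cu²⁺/Cu⁺ the anode, E°cell = E°(Cr₂O₇²⁻/Cr³⁺) − E°(Cu²⁺/Cu⁺).
So E°(Cr₂O₇²⁻/Cr³⁺) = E°cell + E°(Cu²⁺/Cu⁺) = +1.170 + (+0.16) = +1.33 V.

+1.33 V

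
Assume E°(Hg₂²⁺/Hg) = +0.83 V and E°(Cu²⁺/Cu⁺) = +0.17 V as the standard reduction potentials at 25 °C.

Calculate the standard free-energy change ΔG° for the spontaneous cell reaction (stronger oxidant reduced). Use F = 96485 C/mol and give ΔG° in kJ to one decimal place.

Hg₂²⁺/Hg (E° = +0.83 V) is the cathode; Cu²⁺/Cu⁺ (E° = +0.17 V) is the anode, so E°cell = +0.66 V.
Balancing electrons gives n = 2 (lcm of 2 and 1).
ΔG° = −nFE° = −(2)(96485)(+0.66) = -127,360 J = -127.4 kJ.

-127.4 kJ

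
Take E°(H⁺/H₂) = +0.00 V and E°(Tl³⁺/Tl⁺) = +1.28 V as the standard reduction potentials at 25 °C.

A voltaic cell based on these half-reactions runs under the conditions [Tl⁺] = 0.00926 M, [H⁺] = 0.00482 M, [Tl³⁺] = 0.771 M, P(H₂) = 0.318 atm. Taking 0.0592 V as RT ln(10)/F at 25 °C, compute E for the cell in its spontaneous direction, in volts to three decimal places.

+1.459 V

Tl³⁺/Tl⁺ is the cathode (higher E°), H⁺/H₂ the anode: E°cell = +1.28 − (+0.00) = +1.28 V, n = 2.
Overall: Tl³⁺(aq) + H₂(g) → Tl⁺(aq) + 2 H⁺(aq)
Q = [Tl⁺]·[H⁺]^2 / ([Tl³⁺]·P(H₂)); log Q = -6.057.
E = E° − (0.0592/n) log Q = +1.28 − (0.0592/2)(-6.057) = +1.459 V.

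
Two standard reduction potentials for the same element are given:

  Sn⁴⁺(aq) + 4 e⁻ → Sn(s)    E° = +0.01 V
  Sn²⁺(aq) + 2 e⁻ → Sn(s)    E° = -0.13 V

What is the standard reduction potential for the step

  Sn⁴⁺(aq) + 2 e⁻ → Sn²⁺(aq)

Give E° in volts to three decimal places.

+0.150 V

Sequential free energies add, so n₃E°₃ = n₁E°₁ + n₂E°₂.
With n₃ = 4, and the known step contributing 2×(-0.13) V, the unknown satisfies 2·E° = 4×(+0.01) − 2×(-0.13) = +0.300.
E° = +0.300 / 2 = +0.150 V.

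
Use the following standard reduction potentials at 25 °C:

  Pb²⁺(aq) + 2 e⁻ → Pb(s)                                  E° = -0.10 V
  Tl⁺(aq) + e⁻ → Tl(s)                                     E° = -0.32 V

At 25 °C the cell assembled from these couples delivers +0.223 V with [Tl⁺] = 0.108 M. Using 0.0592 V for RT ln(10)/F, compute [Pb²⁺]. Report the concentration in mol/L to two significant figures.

Pb²⁺/Pb is the cathode, Tl⁺/Tl the anode: E°cell = +0.22 V, n = 2.
Overall reaction: Pb²⁺(aq) + 2 Tl(s) → Pb(s) + 2 Tl⁺(aq); Q = [Tl⁺]^2/[Pb²⁺]^1.
From E = E° − (0.0592/n) log Q: log Q = (E° − E)·n/0.0592 = (+0.22 − (+0.223))·2/0.0592 = -0.1014.
So 1·log[Pb²⁺] = 2·log(0.108) − log Q = -1.9332 − (-0.1014) = -1.8318; [Pb²⁺] = 10^(-1.8318) ≈ 0.015 M.

0.015 M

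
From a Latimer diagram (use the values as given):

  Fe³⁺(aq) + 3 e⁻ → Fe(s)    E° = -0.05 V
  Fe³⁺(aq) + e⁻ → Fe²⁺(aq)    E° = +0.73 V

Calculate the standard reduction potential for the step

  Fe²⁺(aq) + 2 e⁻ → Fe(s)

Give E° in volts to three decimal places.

Sequential free energies add, so n₃E°₃ = n₁E°₁ + n₂E°₂.
With n₃ = 3, and the known step contributing 1×(+0.73) V, the unknown satisfies 2·E° = 3×(-0.05) − 1×(+0.73) = -0.880.
E° = -0.880 / 2 = -0.440 V.

-0.440 V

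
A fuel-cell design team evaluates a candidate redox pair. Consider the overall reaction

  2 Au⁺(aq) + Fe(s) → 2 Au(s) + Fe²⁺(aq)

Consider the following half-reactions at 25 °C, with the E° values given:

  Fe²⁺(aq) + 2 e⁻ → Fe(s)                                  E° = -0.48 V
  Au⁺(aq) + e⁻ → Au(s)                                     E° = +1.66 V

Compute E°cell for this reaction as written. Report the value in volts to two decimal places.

The Au⁺/Au couple has the higher reduction potential, so it is the cathode; Fe²⁺/Fe is oxidised at the anode.
E°cell = E°(cathode) − E°(anode) = (+1.66) − (-0.48) = +2.14 V.

+2.14 V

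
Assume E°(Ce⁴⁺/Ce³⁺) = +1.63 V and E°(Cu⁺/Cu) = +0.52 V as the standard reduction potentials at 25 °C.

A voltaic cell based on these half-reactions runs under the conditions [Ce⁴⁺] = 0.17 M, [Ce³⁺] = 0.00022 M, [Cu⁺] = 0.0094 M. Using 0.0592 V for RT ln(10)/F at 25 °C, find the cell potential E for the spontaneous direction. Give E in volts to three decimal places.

Ce⁴⁺/Ce³⁺ is the cathode (higher E°), Cu⁺/Cu the anode: E°cell = +1.63 − (+0.52) = +1.11 V, n = 1.
Overall: Ce⁴⁺(aq) + Cu(s) → Ce³⁺(aq) + Cu⁺(aq)
Q = [Ce³⁺]·[Cu⁺] / ([Ce⁴⁺]); log Q = -4.915.
E = E° − (0.0592/n) log Q = +1.11 − (0.0592/1)(-4.915) = +1.401 V.

+1.401 V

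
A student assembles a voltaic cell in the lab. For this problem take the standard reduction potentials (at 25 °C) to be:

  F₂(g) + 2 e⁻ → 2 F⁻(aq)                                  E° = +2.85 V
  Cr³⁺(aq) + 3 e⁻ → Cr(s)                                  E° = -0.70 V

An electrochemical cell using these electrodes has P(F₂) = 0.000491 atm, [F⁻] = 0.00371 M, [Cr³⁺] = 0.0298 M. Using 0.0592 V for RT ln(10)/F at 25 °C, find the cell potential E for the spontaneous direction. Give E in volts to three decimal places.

+3.626 V

F₂/F⁻ is the cathode (higher E°), Cr³⁺/Cr the anode: E°cell = +2.85 − (-0.70) = +3.55 V, n = 6.
Overall: 3 F₂(g) + 2 Cr(s) → 6 F⁻(aq) + 2 Cr³⁺(aq)
Q = [F⁻]^6·[Cr³⁺]^2 / (P(F₂)^3); log Q = -7.709.
E = E° − (0.0592/n) log Q = +3.55 − (0.0592/6)(-7.709) = +3.626 V.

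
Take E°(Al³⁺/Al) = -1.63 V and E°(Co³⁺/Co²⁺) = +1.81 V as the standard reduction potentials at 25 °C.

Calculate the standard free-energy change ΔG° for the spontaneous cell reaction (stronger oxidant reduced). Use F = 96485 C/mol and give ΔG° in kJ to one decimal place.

Co³⁺/Co²⁺ (E° = +1.81 V) is the cathode; Al³⁺/Al (E° = -1.63 V) is the anode, so E°cell = +3.44 V.
Balancing electrons gives n = 3 (lcm of 1 and 3).
ΔG° = −nFE° = −(3)(96485)(+3.44) = -995,725 J = -995.7 kJ.

-995.7 kJ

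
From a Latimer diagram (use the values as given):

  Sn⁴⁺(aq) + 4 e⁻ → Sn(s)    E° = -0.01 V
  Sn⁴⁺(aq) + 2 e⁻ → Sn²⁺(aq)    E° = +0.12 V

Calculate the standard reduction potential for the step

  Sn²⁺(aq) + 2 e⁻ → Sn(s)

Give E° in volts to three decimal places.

Sequential free energies add, so n₃E°₃ = n₁E°₁ + n₂E°₂.
With n₃ = 4, and the known step contributing 2×(+0.12) V, the unknown satisfies 2·E° = 4×(-0.01) − 2×(+0.12) = -0.280.
E° = -0.280 / 2 = -0.140 V.

-0.140 V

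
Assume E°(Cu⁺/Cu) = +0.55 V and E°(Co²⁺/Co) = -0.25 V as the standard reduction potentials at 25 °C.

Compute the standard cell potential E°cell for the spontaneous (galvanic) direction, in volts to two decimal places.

The Cu⁺/Cu couple has the higher reduction potential, so it is the cathode; Co²⁺/Co is oxidised at the anode.
E°cell = E°(cathode) − E°(anode) = (+0.55) − (-0.25) = +0.80 V.
Since E°cell > 0, the reaction is spontaneous under standard conditions.

+0.80 V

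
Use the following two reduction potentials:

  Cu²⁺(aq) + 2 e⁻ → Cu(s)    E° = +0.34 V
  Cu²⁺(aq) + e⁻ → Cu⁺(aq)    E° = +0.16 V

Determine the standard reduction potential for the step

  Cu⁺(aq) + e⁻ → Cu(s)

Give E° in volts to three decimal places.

+0.520 V

Sequential free energies add, so n₃E°₃ = n₁E°₁ + n₂E°₂.
With n₃ = 2, and the known step contributing 1×(+0.16) V, the unknown satisfies 1·E° = 2×(+0.34) − 1×(+0.16) = +0.520.
E° = +0.520 / 1 = +0.520 V.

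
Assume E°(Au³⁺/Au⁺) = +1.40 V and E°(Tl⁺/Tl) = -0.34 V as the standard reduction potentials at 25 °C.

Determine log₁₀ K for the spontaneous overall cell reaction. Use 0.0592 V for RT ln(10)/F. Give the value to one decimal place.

Cathode: Au³⁺/Au⁺; anode: Tl⁺/Tl. E°cell = +1.74 V, n = 2.
log K = nE°cell / 0.0592 = (2)(+1.74) / 0.0592 = 58.8.

58.8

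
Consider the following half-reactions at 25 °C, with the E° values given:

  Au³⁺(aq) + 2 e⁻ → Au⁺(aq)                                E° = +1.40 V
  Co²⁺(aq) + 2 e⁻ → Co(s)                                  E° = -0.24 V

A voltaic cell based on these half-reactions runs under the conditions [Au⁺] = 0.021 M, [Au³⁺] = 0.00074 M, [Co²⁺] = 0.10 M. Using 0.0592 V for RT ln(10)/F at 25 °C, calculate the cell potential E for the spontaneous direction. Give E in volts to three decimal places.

+1.627 V

Au³⁺/Au⁺ is the cathode (higher E°), Co²⁺/Co the anode: E°cell = +1.40 − (-0.24) = +1.64 V, n = 2.
Overall: Au³⁺(aq) + Co(s) → Au⁺(aq) + Co²⁺(aq)
Q = [Au⁺]·[Co²⁺] / ([Au³⁺]); log Q = 0.453.
E = E° − (0.0592/n) log Q = +1.64 − (0.0592/2)(0.453) = +1.627 V.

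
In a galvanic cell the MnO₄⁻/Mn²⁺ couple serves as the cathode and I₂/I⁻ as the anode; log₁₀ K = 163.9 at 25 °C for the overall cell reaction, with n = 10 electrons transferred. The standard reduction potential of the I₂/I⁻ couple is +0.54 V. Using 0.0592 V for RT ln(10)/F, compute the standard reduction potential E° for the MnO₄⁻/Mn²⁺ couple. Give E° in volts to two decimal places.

+1.51 V

E°cell = (0.0592/n)·log K = (0.0592/10)(163.9) = +0.970 V.
Since MnO₄⁻/Mn²⁺ is the cathode and I₂/I⁻ the anode, E°cell = E°(MnO₄⁻/Mn²⁺) − E°(I₂/I⁻).
So E°(MnO₄⁻/Mn²⁺) = E°cell + E°(I₂/I⁻) = +0.970 + (+0.54) = +1.51 V.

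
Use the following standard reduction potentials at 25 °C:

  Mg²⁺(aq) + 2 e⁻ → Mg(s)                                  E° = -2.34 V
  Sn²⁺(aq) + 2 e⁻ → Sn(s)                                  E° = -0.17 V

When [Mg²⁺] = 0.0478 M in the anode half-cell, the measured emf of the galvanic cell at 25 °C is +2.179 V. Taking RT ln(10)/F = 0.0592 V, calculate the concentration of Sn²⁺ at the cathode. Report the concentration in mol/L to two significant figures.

0.096 M

Sn²⁺/Sn is the cathode, Mg²⁺/Mg the anode: E°cell = +2.17 V, n = 2.
Overall reaction: Sn²⁺(aq) + Mg(s) → Sn(s) + Mg²⁺(aq); Q = [Mg²⁺]^1/[Sn²⁺]^1.
From E = E° − (0.0592/n) log Q: log Q = (E° − E)·n/0.0592 = (+2.17 − (+2.179))·2/0.0592 = -0.3041.
So 1·log[Sn²⁺] = 1·log(0.0478) − log Q = -1.3206 − (-0.3041) = -1.0165; [Sn²⁺] = 10^(-1.0165) ≈ 0.096 M.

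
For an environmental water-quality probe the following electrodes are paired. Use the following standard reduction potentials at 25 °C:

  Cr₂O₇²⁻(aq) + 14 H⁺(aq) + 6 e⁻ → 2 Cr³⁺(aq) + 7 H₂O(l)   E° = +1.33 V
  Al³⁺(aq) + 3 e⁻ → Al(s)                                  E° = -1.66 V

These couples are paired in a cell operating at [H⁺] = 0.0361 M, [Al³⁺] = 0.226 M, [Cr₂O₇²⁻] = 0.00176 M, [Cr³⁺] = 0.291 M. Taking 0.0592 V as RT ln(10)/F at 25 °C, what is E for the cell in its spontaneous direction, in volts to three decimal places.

Cr₂O₇²⁻/Cr³⁺ is the cathode (higher E°), Al³⁺/Al the anode: E°cell = +1.33 − (-1.66) = +2.99 V, n = 6.
Overall: Cr₂O₇²⁻(aq) + 14 H⁺(aq) + 2 Al(s) → 2 Cr³⁺(aq) + 7 H₂O(l) + 2 Al³⁺(aq)
Q = [Cr³⁺]^2·[Al³⁺]^2 / ([Cr₂O₇²⁻]·[H⁺]^14); log Q = 20.585.
E = E° − (0.0592/n) log Q = +2.99 − (0.0592/6)(20.585) = +2.787 V.

+2.787 V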